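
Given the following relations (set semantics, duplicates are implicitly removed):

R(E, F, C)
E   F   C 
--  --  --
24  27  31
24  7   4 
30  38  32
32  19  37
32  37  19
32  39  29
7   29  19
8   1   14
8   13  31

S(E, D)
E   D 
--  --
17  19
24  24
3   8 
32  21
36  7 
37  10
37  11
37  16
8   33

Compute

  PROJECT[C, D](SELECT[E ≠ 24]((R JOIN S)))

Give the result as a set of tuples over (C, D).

{(14, 33), (19, 21), (29, 21), (31, 33), (37, 21)}

R ⋈ S (natural join on E): {(24, 27, 31, 24), (24, 7, 4, 24), (32, 19, 37, 21), (32, 37, 19, 21), (32, 39, 29, 21), (8, 1, 14, 33), (8, 13, 31, 33)}
Selection E ≠ 24: {(32, 19, 37, 21), (32, 37, 19, 21), (32, 39, 29, 21), (8, 1, 14, 33), (8, 13, 31, 33)}
π[C, D]: project onto (C, D) → {(14, 33), (19, 21), (29, 21), (31, 33), (37, 21)}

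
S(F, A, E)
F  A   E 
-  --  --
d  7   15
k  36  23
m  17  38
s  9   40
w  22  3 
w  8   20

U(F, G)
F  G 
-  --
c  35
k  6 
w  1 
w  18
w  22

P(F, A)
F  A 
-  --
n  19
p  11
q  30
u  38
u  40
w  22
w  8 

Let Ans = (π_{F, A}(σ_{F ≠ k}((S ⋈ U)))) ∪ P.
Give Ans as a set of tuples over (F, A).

Joining S and U on F yields {(k, 36, 23, 6), (w, 22, 3, 1), (w, 22, 3, 18), (w, 22, 3, 22), (w, 8, 20, 1), (w, 8, 20, 18), (w, 8, 20, 22)}.
Filtering on F ≠ k leaves {(w, 22, 3, 1), (w, 22, 3, 18), (w, 22, 3, 22), (w, 8, 20, 1), (w, 8, 20, 18), (w, 8, 20, 22)}.
Projecting to F, A (4 duplicate(s) eliminated): {(w, 22), (w, 8)}
Set union of the two operands is {(n, 19), (p, 11), (q, 30), (u, 38), (u, 40), (w, 22), (w, 8)}.

{(n, 19), (p, 11), (q, 30), (u, 38), (u, 40), (w, 22), (w, 8)}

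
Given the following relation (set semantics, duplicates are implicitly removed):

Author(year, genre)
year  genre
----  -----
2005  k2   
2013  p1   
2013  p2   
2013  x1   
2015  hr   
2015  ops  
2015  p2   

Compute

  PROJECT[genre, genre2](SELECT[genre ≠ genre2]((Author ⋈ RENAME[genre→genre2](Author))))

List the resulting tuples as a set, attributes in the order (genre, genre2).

{(hr, ops), (hr, p2), (ops, hr), (ops, p2), (p1, p2), (p1, x1), (p2, hr), (p2, ops), (p2, p1), (p2, x1), (x1, p1), (x1, p2)}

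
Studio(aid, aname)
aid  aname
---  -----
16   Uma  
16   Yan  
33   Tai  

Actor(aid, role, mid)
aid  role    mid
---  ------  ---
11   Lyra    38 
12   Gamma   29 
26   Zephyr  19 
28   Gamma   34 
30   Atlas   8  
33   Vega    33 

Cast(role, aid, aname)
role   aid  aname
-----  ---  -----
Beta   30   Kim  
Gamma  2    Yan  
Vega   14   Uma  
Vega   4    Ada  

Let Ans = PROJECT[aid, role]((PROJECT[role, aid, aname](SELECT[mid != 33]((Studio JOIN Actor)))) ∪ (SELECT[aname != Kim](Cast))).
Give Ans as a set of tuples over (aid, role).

Natural join on aid: {(33, Tai, Vega, 33)}
Filtering on mid != 33 leaves {}.
Projecting to role, aid, aname: {}
Filtering on aname != Kim leaves {(Gamma, 2, Yan), (Vega, 14, Uma), (Vega, 4, Ada)}.
Set union of the two operands is {(Gamma, 2, Yan), (Vega, 14, Uma), (Vega, 4, Ada)}.
Projecting to aid, role: {(14, Vega), (2, Gamma), (4, Vega)}

{(14, Vega), (2, Gamma), (4, Vega)}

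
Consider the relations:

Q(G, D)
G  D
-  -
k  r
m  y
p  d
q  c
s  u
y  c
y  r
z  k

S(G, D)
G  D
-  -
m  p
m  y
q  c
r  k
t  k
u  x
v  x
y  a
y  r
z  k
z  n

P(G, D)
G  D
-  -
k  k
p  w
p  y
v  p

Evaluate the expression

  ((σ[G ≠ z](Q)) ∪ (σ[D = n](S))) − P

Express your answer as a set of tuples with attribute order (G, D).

{(k, r), (m, y), (p, d), (q, c), (s, u), (y, c), (y, r), (z, n)}

Selection G ≠ z: {(k, r), (m, y), (p, d), (q, c), (s, u), (y, c), (y, r)}
Selection D = n: {(z, n)}
Union: {(k, r), (m, y), (p, d), (q, c), (s, u), (y, c), (y, r)} with {(z, n)} → {(k, r), (m, y), (p, d), (q, c), (s, u), (y, c), (y, r), (z, n)}
Difference: {(k, r), (m, y), (p, d), (q, c), (s, u), (y, c), (y, r), (z, n)} with {(k, k), (p, w), (p, y), (v, p)} → {(k, r), (m, y), (p, d), (q, c), (s, u), (y, c), (y, r), (z, n)}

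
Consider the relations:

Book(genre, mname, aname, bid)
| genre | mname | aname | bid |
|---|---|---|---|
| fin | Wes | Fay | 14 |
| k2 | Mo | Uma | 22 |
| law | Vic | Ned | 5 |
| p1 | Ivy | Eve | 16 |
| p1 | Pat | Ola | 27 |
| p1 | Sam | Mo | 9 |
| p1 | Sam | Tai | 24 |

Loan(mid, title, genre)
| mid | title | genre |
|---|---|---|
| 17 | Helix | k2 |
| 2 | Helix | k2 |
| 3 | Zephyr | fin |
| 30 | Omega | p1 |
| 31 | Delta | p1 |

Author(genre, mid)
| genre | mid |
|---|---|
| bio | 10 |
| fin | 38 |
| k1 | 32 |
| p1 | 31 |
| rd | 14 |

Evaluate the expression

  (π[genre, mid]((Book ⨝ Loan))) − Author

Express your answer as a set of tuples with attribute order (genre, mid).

Book ⋈ Loan (natural join on genre): {(fin, Wes, Fay, 14, 3, Zephyr), (k2, Mo, Uma, 22, 17, Helix), (k2, Mo, Uma, 22, 2, Helix), (p1, Ivy, Eve, 16, 30, Omega), (p1, Ivy, Eve, 16, 31, Delta), (p1, Pat, Ola, 27, 30, Omega), (p1, Pat, Ola, 27, 31, Delta), (p1, Sam, Mo, 9, 30, Omega), (p1, Sam, Mo, 9, 31, Delta), (p1, Sam, Tai, 24, 30, Omega), (p1, Sam, Tai, 24, 31, Delta)}
π_{genre, mid} gives {(fin, 3), (k2, 17), (k2, 2), (p1, 30), (p1, 31)} (6 duplicate(s) eliminated).
Taking the difference: {(fin, 3), (k2, 17), (k2, 2), (p1, 30)}

{(fin, 3), (k2, 17), (k2, 2), (p1, 30)}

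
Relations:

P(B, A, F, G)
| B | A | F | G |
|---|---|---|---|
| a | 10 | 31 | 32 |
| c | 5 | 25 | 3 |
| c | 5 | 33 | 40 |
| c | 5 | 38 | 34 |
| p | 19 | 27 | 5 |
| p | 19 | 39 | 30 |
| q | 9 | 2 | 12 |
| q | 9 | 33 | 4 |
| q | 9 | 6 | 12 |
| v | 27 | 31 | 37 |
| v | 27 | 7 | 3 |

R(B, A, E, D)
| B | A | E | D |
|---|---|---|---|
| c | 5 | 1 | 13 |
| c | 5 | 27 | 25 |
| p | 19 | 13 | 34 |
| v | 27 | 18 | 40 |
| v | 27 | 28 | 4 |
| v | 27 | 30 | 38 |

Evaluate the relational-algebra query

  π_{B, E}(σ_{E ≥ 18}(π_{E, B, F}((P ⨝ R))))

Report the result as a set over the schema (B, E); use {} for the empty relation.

P ⋈ R (natural join on B, A): {(c, 5, 25, 3, 1, 13), (c, 5, 25, 3, 27, 25), (c, 5, 33, 40, 1, 13), (c, 5, 33, 40, 27, 25), (c, 5, 38, 34, 1, 13), (c, 5, 38, 34, 27, 25), (p, 19, 27, 5, 13, 34), (p, 19, 39, 30, 13, 34), (v, 27, 31, 37, 18, 40), (v, 27, 31, 37, 28, 4), (v, 27, 31, 37, 30, 38), (v, 27, 7, 3, 18, 40), (v, 27, 7, 3, 28, 4), (v, 27, 7, 3, 30, 38)}
π[E, B, F]: project onto (E, B, F) → {(1, c, 25), (1, c, 33), (1, c, 38), (13, p, 27), (13, p, 39), (18, v, 31), (18, v, 7), (27, c, 25), (27, c, 33), (27, c, 38), (28, v, 31), (28, v, 7), (30, v, 31), (30, v, 7)}
Selection E ≥ 18: {(18, v, 31), (18, v, 7), (27, c, 25), (27, c, 33), (27, c, 38), (28, v, 31), (28, v, 7), (30, v, 31), (30, v, 7)}
π[B, E]: project onto (B, E) (5 duplicate(s) eliminated) → {(c, 27), (v, 18), (v, 28), (v, 30)}

{(c, 27), (v, 18), (v, 28), (v, 30)}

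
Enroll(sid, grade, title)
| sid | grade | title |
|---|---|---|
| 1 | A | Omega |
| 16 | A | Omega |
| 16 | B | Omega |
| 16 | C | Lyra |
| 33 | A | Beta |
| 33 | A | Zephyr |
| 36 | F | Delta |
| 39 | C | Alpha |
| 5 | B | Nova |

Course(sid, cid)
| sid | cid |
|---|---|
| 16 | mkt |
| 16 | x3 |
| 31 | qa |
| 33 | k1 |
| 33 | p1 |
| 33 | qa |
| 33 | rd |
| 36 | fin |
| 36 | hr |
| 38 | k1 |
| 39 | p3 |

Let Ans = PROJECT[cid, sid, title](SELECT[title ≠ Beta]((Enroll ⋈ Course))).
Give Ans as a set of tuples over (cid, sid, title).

{(fin, 36, Delta), (hr, 36, Delta), (k1, 33, Zephyr), (mkt, 16, Lyra), (mkt, 16, Omega), (p1, 33, Zephyr), (p3, 39, Alpha), (qa, 33, Zephyr), (rd, 33, Zephyr), (x3, 16, Lyra), (x3, 16, Omega)}

Natural join on sid: {(16, A, Omega, mkt), (16, A, Omega, x3), (16, B, Omega, mkt), (16, B, Omega, x3), (16, C, Lyra, mkt), (16, C, Lyra, x3), (33, A, Beta, k1), (33, A, Beta, p1), (33, A, Beta, qa), (33, A, Beta, rd), (33, A, Zephyr, k1), (33, A, Zephyr, p1), (33, A, Zephyr, qa), (33, A, Zephyr, rd), (36, F, Delta, fin), (36, F, Delta, hr), (39, C, Alpha, p3)}
Selection title ≠ Beta: {(16, A, Omega, mkt), (16, A, Omega, x3), (16, B, Omega, mkt), (16, B, Omega, x3), (16, C, Lyra, mkt), (16, C, Lyra, x3), (33, A, Zephyr, k1), (33, A, Zephyr, p1), (33, A, Zephyr, qa), (33, A, Zephyr, rd), (36, F, Delta, fin), (36, F, Delta, hr), (39, C, Alpha, p3)}
π[cid, sid, title]: project onto (cid, sid, title) (2 duplicate(s) eliminated) → {(fin, 36, Delta), (hr, 36, Delta), (k1, 33, Zephyr), (mkt, 16, Lyra), (mkt, 16, Omega), (p1, 33, Zephyr), (p3, 39, Alpha), (qa, 33, Zephyr), (rd, 33, Zephyr), (x3, 16, Lyra), (x3, 16, Omega)}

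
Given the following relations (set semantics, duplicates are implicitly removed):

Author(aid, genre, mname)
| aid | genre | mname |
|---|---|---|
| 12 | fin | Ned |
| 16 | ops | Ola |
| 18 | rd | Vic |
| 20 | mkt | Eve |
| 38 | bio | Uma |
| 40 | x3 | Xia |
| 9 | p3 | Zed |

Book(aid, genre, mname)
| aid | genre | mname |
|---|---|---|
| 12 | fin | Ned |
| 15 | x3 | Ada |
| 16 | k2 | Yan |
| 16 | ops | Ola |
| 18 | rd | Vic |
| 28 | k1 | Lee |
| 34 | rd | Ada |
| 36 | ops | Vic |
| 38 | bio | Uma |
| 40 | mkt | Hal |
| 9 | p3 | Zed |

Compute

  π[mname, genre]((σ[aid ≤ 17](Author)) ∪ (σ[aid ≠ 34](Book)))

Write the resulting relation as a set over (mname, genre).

σ[aid ≤ 17]: keep tuples satisfying aid ≤ 17 → {(12, fin, Ned), (16, ops, Ola), (9, p3, Zed)}
σ[aid ≠ 34]: keep tuples satisfying aid ≠ 34 → {(12, fin, Ned), (15, x3, Ada), (16, k2, Yan), (16, ops, Ola), (18, rd, Vic), (28, k1, Lee), (36, ops, Vic), (38, bio, Uma), (40, mkt, Hal), (9, p3, Zed)}
Set union of the two operands is {(12, fin, Ned), (15, x3, Ada), (16, k2, Yan), (16, ops, Ola), (18, rd, Vic), (28, k1, Lee), (36, ops, Vic), (38, bio, Uma), (40, mkt, Hal), (9, p3, Zed)}.
Keep only column(s) mname, genre: {(Ada, x3), (Hal, mkt), (Lee, k1), (Ned, fin), (Ola, ops), (Uma, bio), (Vic, ops), (Vic, rd), (Yan, k2), (Zed, p3)}

{(Ada, x3), (Hal, mkt), (Lee, k1), (Ned, fin), (Ola, ops), (Uma, bio), (Vic, ops), (Vic, rd), (Yan, k2), (Zed, p3)}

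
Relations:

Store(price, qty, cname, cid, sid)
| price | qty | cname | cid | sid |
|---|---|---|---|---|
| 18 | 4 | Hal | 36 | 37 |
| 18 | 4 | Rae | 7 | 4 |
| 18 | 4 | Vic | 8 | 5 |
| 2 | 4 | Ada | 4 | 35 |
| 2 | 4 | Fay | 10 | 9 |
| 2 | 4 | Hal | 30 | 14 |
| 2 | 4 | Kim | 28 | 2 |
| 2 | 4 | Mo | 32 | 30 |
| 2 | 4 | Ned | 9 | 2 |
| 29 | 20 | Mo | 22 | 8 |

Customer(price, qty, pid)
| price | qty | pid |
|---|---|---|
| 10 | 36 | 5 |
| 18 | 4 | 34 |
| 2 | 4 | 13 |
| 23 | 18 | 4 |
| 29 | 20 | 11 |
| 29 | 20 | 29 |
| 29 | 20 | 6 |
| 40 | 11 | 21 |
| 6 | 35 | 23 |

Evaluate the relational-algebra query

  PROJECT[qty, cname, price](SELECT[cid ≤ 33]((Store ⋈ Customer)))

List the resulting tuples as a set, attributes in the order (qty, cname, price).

Joining Store and Customer on price, qty yields {(18, 4, Hal, 36, 37, 34), (18, 4, Rae, 7, 4, 34), (18, 4, Vic, 8, 5, 34), (2, 4, Ada, 4, 35, 13), (2, 4, Fay, 10, 9, 13), (2, 4, Hal, 30, 14, 13), (2, 4, Kim, 28, 2, 13), (2, 4, Mo, 32, 30, 13), (2, 4, Ned, 9, 2, 13), (29, 20, Mo, 22, 8, 11), (29, 20, Mo, 22, 8, 29), (29, 20, Mo, 22, 8, 6)}.
Filtering on cid ≤ 33 leaves {(18, 4, Rae, 7, 4, 34), (18, 4, Vic, 8, 5, 34), (2, 4, Ada, 4, 35, 13), (2, 4, Fay, 10, 9, 13), (2, 4, Hal, 30, 14, 13), (2, 4, Kim, 28, 2, 13), (2, 4, Mo, 32, 30, 13), (2, 4, Ned, 9, 2, 13), (29, 20, Mo, 22, 8, 11), (29, 20, Mo, 22, 8, 29), (29, 20, Mo, 22, 8, 6)}.
Projecting to qty, cname, price (2 duplicate(s) eliminated): {(20, Mo, 29), (4, Ada, 2), (4, Fay, 2), (4, Hal, 2), (4, Kim, 2), (4, Mo, 2), (4, Ned, 2), (4, Rae, 18), (4, Vic, 18)}

{(20, Mo, 29), (4, Ada, 2), (4, Fay, 2), (4, Hal, 2), (4, Kim, 2), (4, Mo, 2), (4, Ned, 2), (4, Rae, 18), (4, Vic, 18)}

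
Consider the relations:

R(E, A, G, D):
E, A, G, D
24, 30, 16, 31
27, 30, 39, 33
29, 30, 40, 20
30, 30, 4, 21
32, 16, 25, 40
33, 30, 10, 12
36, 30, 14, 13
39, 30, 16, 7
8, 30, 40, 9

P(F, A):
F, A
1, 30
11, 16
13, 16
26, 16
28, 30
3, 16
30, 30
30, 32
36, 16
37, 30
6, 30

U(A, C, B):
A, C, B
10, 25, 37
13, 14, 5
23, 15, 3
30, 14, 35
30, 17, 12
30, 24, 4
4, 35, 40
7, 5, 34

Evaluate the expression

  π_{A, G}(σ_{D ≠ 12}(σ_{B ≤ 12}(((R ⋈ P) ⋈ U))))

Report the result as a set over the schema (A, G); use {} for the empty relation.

{(30, 14), (30, 16), (30, 39), (30, 4), (30, 40)}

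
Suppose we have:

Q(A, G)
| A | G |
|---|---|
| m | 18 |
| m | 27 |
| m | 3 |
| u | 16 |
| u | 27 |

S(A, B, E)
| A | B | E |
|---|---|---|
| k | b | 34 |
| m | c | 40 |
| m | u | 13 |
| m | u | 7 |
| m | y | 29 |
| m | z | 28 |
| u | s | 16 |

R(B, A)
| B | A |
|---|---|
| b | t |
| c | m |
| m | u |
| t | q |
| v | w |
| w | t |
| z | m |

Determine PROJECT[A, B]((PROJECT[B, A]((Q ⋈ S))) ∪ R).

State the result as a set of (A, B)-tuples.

{(m, c), (m, u), (m, y), (m, z), (q, t), (t, b), (t, w), (u, m), (u, s), (w, v)}

Q ⋈ S (natural join on A): {(m, 18, c, 40), (m, 18, u, 13), (m, 18, u, 7), (m, 18, y, 29), (m, 18, z, 28), (m, 27, c, 40), (m, 27, u, 13), (m, 27, u, 7), (m, 27, y, 29), (m, 27, z, 28), (m, 3, c, 40), (m, 3, u, 13), (m, 3, u, 7), (m, 3, y, 29), (m, 3, z, 28), (u, 16, s, 16), (u, 27, s, 16)}
π_{B, A} gives {(c, m), (s, u), (u, m), (y, m), (z, m)} (12 duplicate(s) eliminated).
Set union of the two operands is {(b, t), (c, m), (m, u), (s, u), (t, q), (u, m), (v, w), (w, t), (y, m), (z, m)}.
π_{A, B} gives {(m, c), (m, u), (m, y), (m, z), (q, t), (t, b), (t, w), (u, m), (u, s), (w, v)}.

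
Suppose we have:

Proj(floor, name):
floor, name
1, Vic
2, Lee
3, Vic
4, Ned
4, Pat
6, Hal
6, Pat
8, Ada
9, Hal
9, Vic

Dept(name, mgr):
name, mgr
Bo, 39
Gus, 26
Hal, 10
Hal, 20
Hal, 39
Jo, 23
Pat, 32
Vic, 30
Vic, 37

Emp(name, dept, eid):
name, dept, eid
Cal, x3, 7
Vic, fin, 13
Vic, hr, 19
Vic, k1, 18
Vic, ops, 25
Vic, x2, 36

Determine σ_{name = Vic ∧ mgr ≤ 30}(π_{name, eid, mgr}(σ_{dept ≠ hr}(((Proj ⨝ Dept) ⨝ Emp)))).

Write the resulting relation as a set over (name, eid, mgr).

{(Vic, 13, 30), (Vic, 18, 30), (Vic, 25, 30), (Vic, 36, 30)}

Natural join on name: {(1, Vic, 30), (1, Vic, 37), (3, Vic, 30), (3, Vic, 37), (4, Pat, 32), (6, Hal, 10), (6, Hal, 20), (6, Hal, 39), (6, Pat, 32), (9, Hal, 10), (9, Hal, 20), (9, Hal, 39), (9, Vic, 30), (9, Vic, 37)}
Natural join on name: {(1, Vic, 30, fin, 13), (1, Vic, 30, hr, 19), (1, Vic, 30, k1, 18), (1, Vic, 30, ops, 25), (1, Vic, 30, x2, 36), (1, Vic, 37, fin, 13), (1, Vic, 37, hr, 19), (1, Vic, 37, k1, 18), (1, Vic, 37, ops, 25), (1, Vic, 37, x2, 36), (3, Vic, 30, fin, 13), (3, Vic, 30, hr, 19), (3, Vic, 30, k1, 18), (3, Vic, 30, ops, 25), (3, Vic, 30, x2, 36), (3, Vic, 37, fin, 13), (3, Vic, 37, hr, 19), (3, Vic, 37, k1, 18), (3, Vic, 37, ops, 25), (3, Vic, 37, x2, 36), (9, Vic, 30, fin, 13), (9, Vic, 30, hr, 19), (9, Vic, 30, k1, 18), (9, Vic, 30, ops, 25), (9, Vic, 30, x2, 36), (9, Vic, 37, fin, 13), (9, Vic, 37, hr, 19), (9, Vic, 37, k1, 18), (9, Vic, 37, ops, 25), (9, Vic, 37, x2, 36)}
Apply σ_{dept ≠ hr}; surviving tuples: {(1, Vic, 30, fin, 13), (1, Vic, 30, k1, 18), (1, Vic, 30, ops, 25), (1, Vic, 30, x2, 36), (1, Vic, 37, fin, 13), (1, Vic, 37, k1, 18), (1, Vic, 37, ops, 25), (1, Vic, 37, x2, 36), (3, Vic, 30, fin, 13), (3, Vic, 30, k1, 18), (3, Vic, 30, ops, 25), (3, Vic, 30, x2, 36), (3, Vic, 37, fin, 13), (3, Vic, 37, k1, 18), (3, Vic, 37, ops, 25), (3, Vic, 37, x2, 36), (9, Vic, 30, fin, 13), (9, Vic, 30, k1, 18), (9, Vic, 30, ops, 25), (9, Vic, 30, x2, 36), (9, Vic, 37, fin, 13), (9, Vic, 37, k1, 18), (9, Vic, 37, ops, 25), (9, Vic, 37, x2, 36)}
π[name, eid, mgr]: project onto (name, eid, mgr) (16 duplicate(s) eliminated) → {(Vic, 13, 30), (Vic, 13, 37), (Vic, 18, 30), (Vic, 18, 37), (Vic, 25, 30), (Vic, 25, 37), (Vic, 36, 30), (Vic, 36, 37)}
Apply σ_{name = Vic ∧ mgr ≤ 30}; surviving tuples: {(Vic, 13, 30), (Vic, 18, 30), (Vic, 25, 30), (Vic, 36, 30)}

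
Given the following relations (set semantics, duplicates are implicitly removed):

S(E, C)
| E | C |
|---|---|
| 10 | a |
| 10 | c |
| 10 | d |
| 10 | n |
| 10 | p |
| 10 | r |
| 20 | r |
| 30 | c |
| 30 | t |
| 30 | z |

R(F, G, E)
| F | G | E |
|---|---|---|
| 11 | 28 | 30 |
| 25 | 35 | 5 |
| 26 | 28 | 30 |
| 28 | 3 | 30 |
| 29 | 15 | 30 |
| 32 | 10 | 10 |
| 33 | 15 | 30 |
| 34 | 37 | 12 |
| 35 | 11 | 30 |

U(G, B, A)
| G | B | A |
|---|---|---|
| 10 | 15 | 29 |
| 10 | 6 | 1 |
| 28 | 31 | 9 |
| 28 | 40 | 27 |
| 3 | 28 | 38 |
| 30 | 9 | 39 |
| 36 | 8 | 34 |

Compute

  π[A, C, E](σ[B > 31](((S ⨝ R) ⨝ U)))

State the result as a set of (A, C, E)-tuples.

Natural join on E: {(10, a, 32, 10), (10, c, 32, 10), (10, d, 32, 10), (10, n, 32, 10), (10, p, 32, 10), (10, r, 32, 10), (30, c, 11, 28), (30, c, 26, 28), (30, c, 28, 3), (30, c, 29, 15), (30, c, 33, 15), (30, c, 35, 11), (30, t, 11, 28), (30, t, 26, 28), (30, t, 28, 3), (30, t, 29, 15), (30, t, 33, 15), (30, t, 35, 11), (30, z, 11, 28), (30, z, 26, 28), (30, z, 28, 3), (30, z, 29, 15), (30, z, 33, 15), (30, z, 35, 11)}
Natural join on G: {(10, a, 32, 10, 15, 29), (10, a, 32, 10, 6, 1), (10, c, 32, 10, 15, 29), (10, c, 32, 10, 6, 1), (10, d, 32, 10, 15, 29), (10, d, 32, 10, 6, 1), (10, n, 32, 10, 15, 29), (10, n, 32, 10, 6, 1), (10, p, 32, 10, 15, 29), (10, p, 32, 10, 6, 1), (10, r, 32, 10, 15, 29), (10, r, 32, 10, 6, 1), (30, c, 11, 28, 31, 9), (30, c, 11, 28, 40, 27), (30, c, 26, 28, 31, 9), (30, c, 26, 28, 40, 27), (30, c, 28, 3, 28, 38), (30, t, 11, 28, 31, 9), (30, t, 11, 28, 40, 27), (30, t, 26, 28, 31, 9), (30, t, 26, 28, 40, 27), (30, t, 28, 3, 28, 38), (30, z, 11, 28, 31, 9), (30, z, 11, 28, 40, 27), (30, z, 26, 28, 31, 9), (30, z, 26, 28, 40, 27), (30, z, 28, 3, 28, 38)}
Selection B > 31: {(30, c, 11, 28, 40, 27), (30, c, 26, 28, 40, 27), (30, t, 11, 28, 40, 27), (30, t, 26, 28, 40, 27), (30, z, 11, 28, 40, 27), (30, z, 26, 28, 40, 27)}
π_{A, C, E} gives {(27, c, 30), (27, t, 30), (27, z, 30)} (3 duplicate(s) eliminated).

{(27, c, 30), (27, t, 30), (27, z, 30)}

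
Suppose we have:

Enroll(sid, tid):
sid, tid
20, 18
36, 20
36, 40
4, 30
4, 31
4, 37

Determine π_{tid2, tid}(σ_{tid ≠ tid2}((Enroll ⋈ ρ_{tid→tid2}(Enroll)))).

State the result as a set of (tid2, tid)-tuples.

{(20, 40), (30, 31), (30, 37), (31, 30), (31, 37), (37, 30), (37, 31), (40, 20)}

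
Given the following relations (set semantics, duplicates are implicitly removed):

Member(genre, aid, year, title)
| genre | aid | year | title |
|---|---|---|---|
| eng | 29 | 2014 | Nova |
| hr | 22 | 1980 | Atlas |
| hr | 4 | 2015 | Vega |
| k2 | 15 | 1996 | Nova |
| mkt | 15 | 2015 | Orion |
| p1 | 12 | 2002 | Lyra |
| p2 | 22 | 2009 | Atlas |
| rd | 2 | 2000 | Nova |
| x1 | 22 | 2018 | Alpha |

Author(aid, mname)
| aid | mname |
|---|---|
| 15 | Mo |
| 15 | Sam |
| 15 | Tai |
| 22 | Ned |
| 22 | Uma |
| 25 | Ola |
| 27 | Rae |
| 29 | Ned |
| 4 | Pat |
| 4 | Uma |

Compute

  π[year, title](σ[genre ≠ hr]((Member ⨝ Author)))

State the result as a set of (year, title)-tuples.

Joining Member and Author on aid yields {(eng, 29, 2014, Nova, Ned), (hr, 22, 1980, Atlas, Ned), (hr, 22, 1980, Atlas, Uma), (hr, 4, 2015, Vega, Pat), (hr, 4, 2015, Vega, Uma), (k2, 15, 1996, Nova, Mo), (k2, 15, 1996, Nova, Sam), (k2, 15, 1996, Nova, Tai), (mkt, 15, 2015, Orion, Mo), (mkt, 15, 2015, Orion, Sam), (mkt, 15, 2015, Orion, Tai), (p2, 22, 2009, Atlas, Ned), (p2, 22, 2009, Atlas, Uma), (x1, 22, 2018, Alpha, Ned), (x1, 22, 2018, Alpha, Uma)}.
Filtering on genre ≠ hr leaves {(eng, 29, 2014, Nova, Ned), (k2, 15, 1996, Nova, Mo), (k2, 15, 1996, Nova, Sam), (k2, 15, 1996, Nova, Tai), (mkt, 15, 2015, Orion, Mo), (mkt, 15, 2015, Orion, Sam), (mkt, 15, 2015, Orion, Tai), (p2, 22, 2009, Atlas, Ned), (p2, 22, 2009, Atlas, Uma), (x1, 22, 2018, Alpha, Ned), (x1, 22, 2018, Alpha, Uma)}.
π_{year, title} gives {(1996, Nova), (2009, Atlas), (2014, Nova), (2015, Orion), (2018, Alpha)} (6 duplicate(s) eliminated).

{(1996, Nova), (2009, Atlas), (2014, Nova), (2015, Orion), (2018, Alpha)}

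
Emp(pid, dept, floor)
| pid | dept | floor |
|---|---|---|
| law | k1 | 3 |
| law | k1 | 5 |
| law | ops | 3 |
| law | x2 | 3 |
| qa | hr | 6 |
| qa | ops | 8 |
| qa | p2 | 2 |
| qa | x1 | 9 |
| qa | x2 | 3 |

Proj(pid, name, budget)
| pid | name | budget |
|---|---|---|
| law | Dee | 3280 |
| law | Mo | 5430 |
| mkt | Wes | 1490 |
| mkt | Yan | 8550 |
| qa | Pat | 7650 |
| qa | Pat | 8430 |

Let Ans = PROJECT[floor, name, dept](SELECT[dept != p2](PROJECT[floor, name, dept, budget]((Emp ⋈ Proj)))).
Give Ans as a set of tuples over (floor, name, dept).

{(3, Dee, k1), (3, Dee, ops), (3, Dee, x2), (3, Mo, k1), (3, Mo, ops), (3, Mo, x2), (3, Pat, x2), (5, Dee, k1), (5, Mo, k1), (6, Pat, hr), (8, Pat, ops), (9, Pat, x1)}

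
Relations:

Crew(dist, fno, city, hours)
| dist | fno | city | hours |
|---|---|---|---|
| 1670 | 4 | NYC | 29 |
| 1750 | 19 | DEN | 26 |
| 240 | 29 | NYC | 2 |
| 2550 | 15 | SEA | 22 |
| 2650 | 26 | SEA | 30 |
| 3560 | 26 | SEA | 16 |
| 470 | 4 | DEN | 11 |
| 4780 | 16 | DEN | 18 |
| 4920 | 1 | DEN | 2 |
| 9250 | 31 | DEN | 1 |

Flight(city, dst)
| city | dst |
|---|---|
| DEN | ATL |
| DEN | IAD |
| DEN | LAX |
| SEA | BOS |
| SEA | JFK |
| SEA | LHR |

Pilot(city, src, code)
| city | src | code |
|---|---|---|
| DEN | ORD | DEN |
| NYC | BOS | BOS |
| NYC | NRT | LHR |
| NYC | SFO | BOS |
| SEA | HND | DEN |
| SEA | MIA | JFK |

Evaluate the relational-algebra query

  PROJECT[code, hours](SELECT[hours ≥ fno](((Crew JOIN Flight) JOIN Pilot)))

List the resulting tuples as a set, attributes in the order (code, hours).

Crew ⋈ Flight (natural join on city): {(1750, 19, DEN, 26, ATL), (1750, 19, DEN, 26, IAD), (1750, 19, DEN, 26, LAX), (2550, 15, SEA, 22, BOS), (2550, 15, SEA, 22, JFK), (2550, 15, SEA, 22, LHR), (2650, 26, SEA, 30, BOS), (2650, 26, SEA, 30, JFK), (2650, 26, SEA, 30, LHR), (3560, 26, SEA, 16, BOS), (3560, 26, SEA, 16, JFK), (3560, 26, SEA, 16, LHR), (470, 4, DEN, 11, ATL), (470, 4, DEN, 11, IAD), (470, 4, DEN, 11, LAX), (4780, 16, DEN, 18, ATL), (4780, 16, DEN, 18, IAD), (4780, 16, DEN, 18, LAX), (4920, 1, DEN, 2, ATL), (4920, 1, DEN, 2, IAD), (4920, 1, DEN, 2, LAX), (9250, 31, DEN, 1, ATL), (9250, 31, DEN, 1, IAD), (9250, 31, DEN, 1, LAX)}
(Crew JOIN Flight) ⋈ Pilot (natural join on city): {(1750, 19, DEN, 26, ATL, ORD, DEN), (1750, 19, DEN, 26, IAD, ORD, DEN), (1750, 19, DEN, 26, LAX, ORD, DEN), (2550, 15, SEA, 22, BOS, HND, DEN), (2550, 15, SEA, 22, BOS, MIA, JFK), (2550, 15, SEA, 22, JFK, HND, DEN), (2550, 15, SEA, 22, JFK, MIA, JFK), (2550, 15, SEA, 22, LHR, HND, DEN), (2550, 15, SEA, 22, LHR, MIA, JFK), (2650, 26, SEA, 30, BOS, HND, DEN), (2650, 26, SEA, 30, BOS, MIA, JFK), (2650, 26, SEA, 30, JFK, HND, DEN), (2650, 26, SEA, 30, JFK, MIA, JFK), (2650, 26, SEA, 30, LHR, HND, DEN), (2650, 26, SEA, 30, LHR, MIA, JFK), (3560, 26, SEA, 16, BOS, HND, DEN), (3560, 26, SEA, 16, BOS, MIA, JFK), (3560, 26, SEA, 16, JFK, HND, DEN), (3560, 26, SEA, 16, JFK, MIA, JFK), (3560, 26, SEA, 16, LHR, HND, DEN), (3560, 26, SEA, 16, LHR, MIA, JFK), (470, 4, DEN, 11, ATL, ORD, DEN), (470, 4, DEN, 11, IAD, ORD, DEN), (470, 4, DEN, 11, LAX, ORD, DEN), (4780, 16, DEN, 18, ATL, ORD, DEN), (4780, 16, DEN, 18, IAD, ORD, DEN), (4780, 16, DEN, 18, LAX, ORD, DEN), (4920, 1, DEN, 2, ATL, ORD, DEN), (4920, 1, DEN, 2, IAD, ORD, DEN), (4920, 1, DEN, 2, LAX, ORD, DEN), (9250, 31, DEN, 1, ATL, ORD, DEN), (9250, 31, DEN, 1, IAD, ORD, DEN), (9250, 31, DEN, 1, LAX, ORD, DEN)}
σ[hours ≥ fno]: keep tuples satisfying hours ≥ fno → {(1750, 19, DEN, 26, ATL, ORD, DEN), (1750, 19, DEN, 26, IAD, ORD, DEN), (1750, 19, DEN, 26, LAX, ORD, DEN), (2550, 15, SEA, 22, BOS, HND, DEN), (2550, 15, SEA, 22, BOS, MIA, JFK), (2550, 15, SEA, 22, JFK, HND, DEN), (2550, 15, SEA, 22, JFK, MIA, JFK), (2550, 15, SEA, 22, LHR, HND, DEN), (2550, 15, SEA, 22, LHR, MIA, JFK), (2650, 26, SEA, 30, BOS, HND, DEN), (2650, 26, SEA, 30, BOS, MIA, JFK), (2650, 26, SEA, 30, JFK, HND, DEN), (2650, 26, SEA, 30, JFK, MIA, JFK), (2650, 26, SEA, 30, LHR, HND, DEN), (2650, 26, SEA, 30, LHR, MIA, JFK), (470, 4, DEN, 11, ATL, ORD, DEN), (470, 4, DEN, 11, IAD, ORD, DEN), (470, 4, DEN, 11, LAX, ORD, DEN), (4780, 16, DEN, 18, ATL, ORD, DEN), (4780, 16, DEN, 18, IAD, ORD, DEN), (4780, 16, DEN, 18, LAX, ORD, DEN), (4920, 1, DEN, 2, ATL, ORD, DEN), (4920, 1, DEN, 2, IAD, ORD, DEN), (4920, 1, DEN, 2, LAX, ORD, DEN)}
π[code, hours]: project onto (code, hours) (16 duplicate(s) eliminated) → {(DEN, 11), (DEN, 18), (DEN, 2), (DEN, 22), (DEN, 26), (DEN, 30), (JFK, 22), (JFK, 30)}

{(DEN, 11), (DEN, 18), (DEN, 2), (DEN, 22), (DEN, 26), (DEN, 30), (JFK, 22), (JFK, 30)}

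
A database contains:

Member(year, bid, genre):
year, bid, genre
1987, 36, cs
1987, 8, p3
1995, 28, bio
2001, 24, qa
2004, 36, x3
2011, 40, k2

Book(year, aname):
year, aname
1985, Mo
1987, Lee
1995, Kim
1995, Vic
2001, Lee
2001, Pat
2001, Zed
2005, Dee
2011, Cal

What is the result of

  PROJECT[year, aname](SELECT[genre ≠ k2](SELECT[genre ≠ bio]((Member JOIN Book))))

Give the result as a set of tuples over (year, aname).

{(1987, Lee), (2001, Lee), (2001, Pat), (2001, Zed)}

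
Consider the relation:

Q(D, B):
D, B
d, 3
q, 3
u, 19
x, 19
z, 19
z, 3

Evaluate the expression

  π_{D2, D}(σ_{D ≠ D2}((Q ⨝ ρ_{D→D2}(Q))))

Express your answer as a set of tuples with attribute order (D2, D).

ρ[D→D2]: schema becomes (D2, B); tuples unchanged.
Natural join on B: {(d, 3, d), (d, 3, q), (d, 3, z), (q, 3, d), (q, 3, q), (q, 3, z), (u, 19, u), (u, 19, x), (u, 19, z), (x, 19, u), (x, 19, x), (x, 19, z), (z, 19, u), (z, 19, x), (z, 19, z), (z, 3, d), (z, 3, q), (z, 3, z)}
Apply σ_{D ≠ D2}; surviving tuples: {(d, 3, q), (d, 3, z), (q, 3, d), (q, 3, z), (u, 19, x), (u, 19, z), (x, 19, u), (x, 19, z), (z, 19, u), (z, 19, x), (z, 3, d), (z, 3, q)}
Projecting to D2, D: {(d, q), (d, z), (q, d), (q, z), (u, x), (u, z), (x, u), (x, z), (z, d), (z, q), (z, u), (z, x)}

{(d, q), (d, z), (q, d), (q, z), (u, x), (u, z), (x, u), (x, z), (z, d), (z, q), (z, u), (z, x)}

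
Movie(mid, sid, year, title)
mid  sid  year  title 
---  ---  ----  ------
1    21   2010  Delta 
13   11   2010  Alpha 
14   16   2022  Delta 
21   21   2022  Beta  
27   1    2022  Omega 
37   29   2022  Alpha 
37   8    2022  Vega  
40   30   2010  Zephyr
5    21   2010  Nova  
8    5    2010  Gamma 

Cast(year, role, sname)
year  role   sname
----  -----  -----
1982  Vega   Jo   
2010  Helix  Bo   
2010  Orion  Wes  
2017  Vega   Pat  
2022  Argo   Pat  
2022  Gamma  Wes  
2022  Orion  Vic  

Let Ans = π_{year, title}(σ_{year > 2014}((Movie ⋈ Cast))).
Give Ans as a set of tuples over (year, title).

{(2022, Alpha), (2022, Beta), (2022, Delta), (2022, Omega), (2022, Vega)}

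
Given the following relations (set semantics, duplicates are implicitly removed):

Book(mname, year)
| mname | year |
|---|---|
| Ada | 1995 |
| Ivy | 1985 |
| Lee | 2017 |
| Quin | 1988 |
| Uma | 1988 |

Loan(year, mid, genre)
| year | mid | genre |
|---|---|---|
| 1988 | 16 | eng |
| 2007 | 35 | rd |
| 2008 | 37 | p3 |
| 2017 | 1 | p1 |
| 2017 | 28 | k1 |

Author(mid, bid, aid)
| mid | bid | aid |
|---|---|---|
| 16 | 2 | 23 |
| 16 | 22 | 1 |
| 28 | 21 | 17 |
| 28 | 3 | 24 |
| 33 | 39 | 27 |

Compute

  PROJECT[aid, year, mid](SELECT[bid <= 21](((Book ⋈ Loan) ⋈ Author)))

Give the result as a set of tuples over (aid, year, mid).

Joining Book and Loan on year yields {(Lee, 2017, 1, p1), (Lee, 2017, 28, k1), (Quin, 1988, 16, eng), (Uma, 1988, 16, eng)}.
Joining (Book ⋈ Loan) and Author on mid yields {(Lee, 2017, 28, k1, 21, 17), (Lee, 2017, 28, k1, 3, 24), (Quin, 1988, 16, eng, 2, 23), (Quin, 1988, 16, eng, 22, 1), (Uma, 1988, 16, eng, 2, 23), (Uma, 1988, 16, eng, 22, 1)}.
Selection bid <= 21: {(Lee, 2017, 28, k1, 21, 17), (Lee, 2017, 28, k1, 3, 24), (Quin, 1988, 16, eng, 2, 23), (Uma, 1988, 16, eng, 2, 23)}
Projecting to aid, year, mid (1 duplicate(s) eliminated): {(17, 2017, 28), (23, 1988, 16), (24, 2017, 28)}

{(17, 2017, 28), (23, 1988, 16), (24, 2017, 28)}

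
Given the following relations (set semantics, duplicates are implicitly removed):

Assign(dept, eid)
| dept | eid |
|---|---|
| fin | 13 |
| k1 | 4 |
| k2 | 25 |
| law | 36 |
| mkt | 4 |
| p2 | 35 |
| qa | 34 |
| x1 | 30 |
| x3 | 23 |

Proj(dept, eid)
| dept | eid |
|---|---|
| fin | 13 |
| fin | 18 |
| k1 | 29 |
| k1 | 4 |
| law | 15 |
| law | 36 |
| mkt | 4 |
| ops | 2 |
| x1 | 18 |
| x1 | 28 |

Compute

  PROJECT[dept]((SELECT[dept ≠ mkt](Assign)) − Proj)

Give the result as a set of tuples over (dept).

{k2, p2, qa, x1, x3}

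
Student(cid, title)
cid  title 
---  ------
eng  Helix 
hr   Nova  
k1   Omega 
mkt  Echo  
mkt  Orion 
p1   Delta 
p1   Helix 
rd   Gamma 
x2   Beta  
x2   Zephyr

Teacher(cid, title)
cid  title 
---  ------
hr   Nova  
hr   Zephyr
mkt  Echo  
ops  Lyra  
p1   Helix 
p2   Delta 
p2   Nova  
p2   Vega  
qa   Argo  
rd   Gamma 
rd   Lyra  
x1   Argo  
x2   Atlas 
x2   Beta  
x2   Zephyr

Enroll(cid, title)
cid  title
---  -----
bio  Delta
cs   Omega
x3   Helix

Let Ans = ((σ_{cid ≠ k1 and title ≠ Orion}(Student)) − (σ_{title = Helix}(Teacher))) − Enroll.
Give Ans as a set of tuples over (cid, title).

{(eng, Helix), (hr, Nova), (mkt, Echo), (p1, Delta), (rd, Gamma), (x2, Beta), (x2, Zephyr)}

Apply σ_{cid ≠ k1 and title ≠ Orion}; surviving tuples: {(eng, Helix), (hr, Nova), (mkt, Echo), (p1, Delta), (p1, Helix), (rd, Gamma), (x2, Beta), (x2, Zephyr)}
Apply σ_{title = Helix}; surviving tuples: {(p1, Helix)}
Taking the difference: {(eng, Helix), (hr, Nova), (mkt, Echo), (p1, Delta), (rd, Gamma), (x2, Beta), (x2, Zephyr)}
Taking the difference: {(eng, Helix), (hr, Nova), (mkt, Echo), (p1, Delta), (rd, Gamma), (x2, Beta), (x2, Zephyr)}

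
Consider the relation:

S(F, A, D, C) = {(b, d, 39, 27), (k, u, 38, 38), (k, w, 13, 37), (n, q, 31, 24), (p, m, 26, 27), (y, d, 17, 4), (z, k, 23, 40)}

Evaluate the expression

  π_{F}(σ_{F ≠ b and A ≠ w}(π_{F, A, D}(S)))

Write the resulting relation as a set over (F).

{k, n, p, y, z}

π_{F, A, D} gives {(b, d, 39), (k, u, 38), (k, w, 13), (n, q, 31), (p, m, 26), (y, d, 17), (z, k, 23)}.
Selection F ≠ b and A ≠ w: {(k, u, 38), (n, q, 31), (p, m, 26), (y, d, 17), (z, k, 23)}
π_{F} gives {k, n, p, y, z}.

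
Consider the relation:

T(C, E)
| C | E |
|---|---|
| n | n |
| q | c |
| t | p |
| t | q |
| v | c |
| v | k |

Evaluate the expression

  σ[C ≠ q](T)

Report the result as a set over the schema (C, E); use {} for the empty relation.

{(n, n), (t, p), (t, q), (v, c), (v, k)}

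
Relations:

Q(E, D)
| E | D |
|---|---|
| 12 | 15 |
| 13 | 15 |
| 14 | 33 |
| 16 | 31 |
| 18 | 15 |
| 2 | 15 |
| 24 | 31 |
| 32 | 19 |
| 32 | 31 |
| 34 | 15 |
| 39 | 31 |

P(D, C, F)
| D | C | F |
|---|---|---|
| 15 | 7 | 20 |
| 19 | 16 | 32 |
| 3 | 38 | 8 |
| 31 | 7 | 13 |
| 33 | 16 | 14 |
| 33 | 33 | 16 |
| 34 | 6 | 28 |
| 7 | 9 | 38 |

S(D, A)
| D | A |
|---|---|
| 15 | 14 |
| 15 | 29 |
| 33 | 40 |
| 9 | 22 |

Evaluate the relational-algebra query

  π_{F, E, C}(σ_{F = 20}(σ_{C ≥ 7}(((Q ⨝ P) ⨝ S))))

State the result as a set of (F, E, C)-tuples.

Joining Q and P on D yields {(12, 15, 7, 20), (13, 15, 7, 20), (14, 33, 16, 14), (14, 33, 33, 16), (16, 31, 7, 13), (18, 15, 7, 20), (2, 15, 7, 20), (24, 31, 7, 13), (32, 19, 16, 32), (32, 31, 7, 13), (34, 15, 7, 20), (39, 31, 7, 13)}.
Joining (Q ⨝ P) and S on D yields {(12, 15, 7, 20, 14), (12, 15, 7, 20, 29), (13, 15, 7, 20, 14), (13, 15, 7, 20, 29), (14, 33, 16, 14, 40), (14, 33, 33, 16, 40), (18, 15, 7, 20, 14), (18, 15, 7, 20, 29), (2, 15, 7, 20, 14), (2, 15, 7, 20, 29), (34, 15, 7, 20, 14), (34, 15, 7, 20, 29)}.
σ[C ≥ 7]: keep tuples satisfying C ≥ 7 → {(12, 15, 7, 20, 14), (12, 15, 7, 20, 29), (13, 15, 7, 20, 14), (13, 15, 7, 20, 29), (14, 33, 16, 14, 40), (14, 33, 33, 16, 40), (18, 15, 7, 20, 14), (18, 15, 7, 20, 29), (2, 15, 7, 20, 14), (2, 15, 7, 20, 29), (34, 15, 7, 20, 14), (34, 15, 7, 20, 29)}
σ[F = 20]: keep tuples satisfying F = 20 → {(12, 15, 7, 20, 14), (12, 15, 7, 20, 29), (13, 15, 7, 20, 14), (13, 15, 7, 20, 29), (18, 15, 7, 20, 14), (18, 15, 7, 20, 29), (2, 15, 7, 20, 14), (2, 15, 7, 20, 29), (34, 15, 7, 20, 14), (34, 15, 7, 20, 29)}
Keep only column(s) F, E, C (5 duplicate(s) eliminated): {(20, 12, 7), (20, 13, 7), (20, 18, 7), (20, 2, 7), (20, 34, 7)}

{(20, 12, 7), (20, 13, 7), (20, 18, 7), (20, 2, 7), (20, 34, 7)}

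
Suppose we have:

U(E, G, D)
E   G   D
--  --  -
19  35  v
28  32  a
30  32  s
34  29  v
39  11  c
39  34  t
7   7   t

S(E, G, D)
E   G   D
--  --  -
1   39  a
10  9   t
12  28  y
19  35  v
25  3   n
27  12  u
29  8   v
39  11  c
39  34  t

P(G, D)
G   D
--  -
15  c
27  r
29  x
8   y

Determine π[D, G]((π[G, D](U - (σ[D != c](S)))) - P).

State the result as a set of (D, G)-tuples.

{(a, 32), (c, 11), (s, 32), (t, 7), (v, 29)}

Selection D != c: {(1, 39, a), (10, 9, t), (12, 28, y), (19, 35, v), (25, 3, n), (27, 12, u), (29, 8, v), (39, 34, t)}
Taking the difference: {(28, 32, a), (30, 32, s), (34, 29, v), (39, 11, c), (7, 7, t)}
Projecting to G, D: {(11, c), (29, v), (32, a), (32, s), (7, t)}
Taking the difference: {(11, c), (29, v), (32, a), (32, s), (7, t)}
Projecting to D, G: {(a, 32), (c, 11), (s, 32), (t, 7), (v, 29)}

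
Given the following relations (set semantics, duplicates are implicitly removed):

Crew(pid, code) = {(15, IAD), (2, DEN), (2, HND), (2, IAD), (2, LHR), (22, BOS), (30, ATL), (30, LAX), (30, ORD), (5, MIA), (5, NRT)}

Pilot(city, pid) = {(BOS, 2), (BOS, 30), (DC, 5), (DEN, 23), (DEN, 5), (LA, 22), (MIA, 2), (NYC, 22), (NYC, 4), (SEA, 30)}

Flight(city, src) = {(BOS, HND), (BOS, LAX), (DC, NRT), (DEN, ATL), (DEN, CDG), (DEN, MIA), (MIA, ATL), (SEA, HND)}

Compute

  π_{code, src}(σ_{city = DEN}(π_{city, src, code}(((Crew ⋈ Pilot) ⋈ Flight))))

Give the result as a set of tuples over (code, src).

{(MIA, ATL), (MIA, CDG), (MIA, MIA), (NRT, ATL), (NRT, CDG), (NRT, MIA)}

Joining Crew and Pilot on pid yields {(2, DEN, BOS), (2, DEN, MIA), (2, HND, BOS), (2, HND, MIA), (2, IAD, BOS), (2, IAD, MIA), (2, LHR, BOS), (2, LHR, MIA), (22, BOS, LA), (22, BOS, NYC), (30, ATL, BOS), (30, ATL, SEA), (30, LAX, BOS), (30, LAX, SEA), (30, ORD, BOS), (30, ORD, SEA), (5, MIA, DC), (5, MIA, DEN), (5, NRT, DC), (5, NRT, DEN)}.
Joining (Crew ⋈ Pilot) and Flight on city yields {(2, DEN, BOS, HND), (2, DEN, BOS, LAX), (2, DEN, MIA, ATL), (2, HND, BOS, HND), (2, HND, BOS, LAX), (2, HND, MIA, ATL), (2, IAD, BOS, HND), (2, IAD, BOS, LAX), (2, IAD, MIA, ATL), (2, LHR, BOS, HND), (2, LHR, BOS, LAX), (2, LHR, MIA, ATL), (30, ATL, BOS, HND), (30, ATL, BOS, LAX), (30, ATL, SEA, HND), (30, LAX, BOS, HND), (30, LAX, BOS, LAX), (30, LAX, SEA, HND), (30, ORD, BOS, HND), (30, ORD, BOS, LAX), (30, ORD, SEA, HND), (5, MIA, DC, NRT), (5, MIA, DEN, ATL), (5, MIA, DEN, CDG), (5, MIA, DEN, MIA), (5, NRT, DC, NRT), (5, NRT, DEN, ATL), (5, NRT, DEN, CDG), (5, NRT, DEN, MIA)}.
Projecting to city, src, code: {(BOS, HND, ATL), (BOS, HND, DEN), (BOS, HND, HND), (BOS, HND, IAD), (BOS, HND, LAX), (BOS, HND, LHR), (BOS, HND, ORD), (BOS, LAX, ATL), (BOS, LAX, DEN), (BOS, LAX, HND), (BOS, LAX, IAD), (BOS, LAX, LAX), (BOS, LAX, LHR), (BOS, LAX, ORD), (DC, NRT, MIA), (DC, NRT, NRT), (DEN, ATL, MIA), (DEN, ATL, NRT), (DEN, CDG, MIA), (DEN, CDG, NRT), (DEN, MIA, MIA), (DEN, MIA, NRT), (MIA, ATL, DEN), (MIA, ATL, HND), (MIA, ATL, IAD), (MIA, ATL, LHR), (SEA, HND, ATL), (SEA, HND, LAX), (SEA, HND, ORD)}
σ[city = DEN]: keep tuples satisfying city = DEN → {(DEN, ATL, MIA), (DEN, ATL, NRT), (DEN, CDG, MIA), (DEN, CDG, NRT), (DEN, MIA, MIA), (DEN, MIA, NRT)}
Projecting to code, src: {(MIA, ATL), (MIA, CDG), (MIA, MIA), (NRT, ATL), (NRT, CDG), (NRT, MIA)}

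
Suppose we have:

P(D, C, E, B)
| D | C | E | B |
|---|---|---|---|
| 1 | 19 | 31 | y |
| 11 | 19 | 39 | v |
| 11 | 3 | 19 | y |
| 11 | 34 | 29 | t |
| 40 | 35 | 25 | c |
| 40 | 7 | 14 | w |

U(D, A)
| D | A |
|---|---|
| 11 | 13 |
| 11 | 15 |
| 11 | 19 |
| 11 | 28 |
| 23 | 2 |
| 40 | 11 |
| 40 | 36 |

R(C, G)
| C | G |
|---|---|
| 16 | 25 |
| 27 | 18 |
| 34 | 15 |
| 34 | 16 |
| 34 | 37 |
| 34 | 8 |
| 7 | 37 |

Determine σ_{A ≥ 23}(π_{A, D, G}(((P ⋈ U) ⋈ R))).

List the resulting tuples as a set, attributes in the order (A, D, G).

Natural join on D: {(11, 19, 39, v, 13), (11, 19, 39, v, 15), (11, 19, 39, v, 19), (11, 19, 39, v, 28), (11, 3, 19, y, 13), (11, 3, 19, y, 15), (11, 3, 19, y, 19), (11, 3, 19, y, 28), (11, 34, 29, t, 13), (11, 34, 29, t, 15), (11, 34, 29, t, 19), (11, 34, 29, t, 28), (40, 35, 25, c, 11), (40, 35, 25, c, 36), (40, 7, 14, w, 11), (40, 7, 14, w, 36)}
Natural join on C: {(11, 34, 29, t, 13, 15), (11, 34, 29, t, 13, 16), (11, 34, 29, t, 13, 37), (11, 34, 29, t, 13, 8), (11, 34, 29, t, 15, 15), (11, 34, 29, t, 15, 16), (11, 34, 29, t, 15, 37), (11, 34, 29, t, 15, 8), (11, 34, 29, t, 19, 15), (11, 34, 29, t, 19, 16), (11, 34, 29, t, 19, 37), (11, 34, 29, t, 19, 8), (11, 34, 29, t, 28, 15), (11, 34, 29, t, 28, 16), (11, 34, 29, t, 28, 37), (11, 34, 29, t, 28, 8), (40, 7, 14, w, 11, 37), (40, 7, 14, w, 36, 37)}
Projecting to A, D, G: {(11, 40, 37), (13, 11, 15), (13, 11, 16), (13, 11, 37), (13, 11, 8), (15, 11, 15), (15, 11, 16), (15, 11, 37), (15, 11, 8), (19, 11, 15), (19, 11, 16), (19, 11, 37), (19, 11, 8), (28, 11, 15), (28, 11, 16), (28, 11, 37), (28, 11, 8), (36, 40, 37)}
Selection A ≥ 23: {(28, 11, 15), (28, 11, 16), (28, 11, 37), (28, 11, 8), (36, 40, 37)}

{(28, 11, 15), (28, 11, 16), (28, 11, 37), (28, 11, 8), (36, 40, 37)}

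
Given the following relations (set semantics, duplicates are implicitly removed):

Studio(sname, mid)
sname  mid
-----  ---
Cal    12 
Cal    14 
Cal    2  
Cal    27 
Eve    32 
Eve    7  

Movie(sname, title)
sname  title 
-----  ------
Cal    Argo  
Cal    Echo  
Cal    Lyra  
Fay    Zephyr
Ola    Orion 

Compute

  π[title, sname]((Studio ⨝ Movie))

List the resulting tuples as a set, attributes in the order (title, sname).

{(Argo, Cal), (Echo, Cal), (Lyra, Cal)}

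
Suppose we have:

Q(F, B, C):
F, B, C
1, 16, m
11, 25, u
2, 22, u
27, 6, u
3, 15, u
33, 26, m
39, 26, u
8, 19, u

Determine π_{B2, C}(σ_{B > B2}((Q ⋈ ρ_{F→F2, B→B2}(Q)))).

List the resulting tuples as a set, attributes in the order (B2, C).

{(15, u), (16, m), (19, u), (22, u), (25, u), (6, u)}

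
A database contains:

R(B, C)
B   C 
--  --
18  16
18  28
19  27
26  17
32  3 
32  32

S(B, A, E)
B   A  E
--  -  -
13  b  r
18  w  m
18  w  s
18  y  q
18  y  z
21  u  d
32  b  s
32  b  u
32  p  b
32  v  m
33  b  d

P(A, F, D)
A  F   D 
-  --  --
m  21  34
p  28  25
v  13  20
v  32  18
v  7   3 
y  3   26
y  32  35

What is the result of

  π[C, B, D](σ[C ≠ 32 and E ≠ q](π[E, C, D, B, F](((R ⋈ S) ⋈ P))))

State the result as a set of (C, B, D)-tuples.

{(16, 18, 26), (16, 18, 35), (28, 18, 26), (28, 18, 35), (3, 32, 18), (3, 32, 20), (3, 32, 25), (3, 32, 3)}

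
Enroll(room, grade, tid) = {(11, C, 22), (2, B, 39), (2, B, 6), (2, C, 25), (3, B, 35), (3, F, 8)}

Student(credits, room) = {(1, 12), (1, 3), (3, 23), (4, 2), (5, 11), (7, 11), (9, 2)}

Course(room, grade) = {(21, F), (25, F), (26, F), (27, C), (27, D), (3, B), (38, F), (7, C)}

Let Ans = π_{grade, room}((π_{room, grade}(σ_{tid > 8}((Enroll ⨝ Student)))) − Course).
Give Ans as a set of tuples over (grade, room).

{(B, 2), (C, 11), (C, 2)}

Joining Enroll and Student on room yields {(11, C, 22, 5), (11, C, 22, 7), (2, B, 39, 4), (2, B, 39, 9), (2, B, 6, 4), (2, B, 6, 9), (2, C, 25, 4), (2, C, 25, 9), (3, B, 35, 1), (3, F, 8, 1)}.
Filtering on tid > 8 leaves {(11, C, 22, 5), (11, C, 22, 7), (2, B, 39, 4), (2, B, 39, 9), (2, C, 25, 4), (2, C, 25, 9), (3, B, 35, 1)}.
π_{room, grade} gives {(11, C), (2, B), (2, C), (3, B)} (3 duplicate(s) eliminated).
Set difference of the two operands is {(11, C), (2, B), (2, C)}.
π_{grade, room} gives {(B, 2), (C, 11), (C, 2)}.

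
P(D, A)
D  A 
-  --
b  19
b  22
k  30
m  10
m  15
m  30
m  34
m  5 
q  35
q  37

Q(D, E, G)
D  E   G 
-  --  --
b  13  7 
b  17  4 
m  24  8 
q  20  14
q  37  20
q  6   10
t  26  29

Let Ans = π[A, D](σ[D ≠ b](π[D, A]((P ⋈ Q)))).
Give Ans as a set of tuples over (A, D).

{(10, m), (15, m), (30, m), (34, m), (35, q), (37, q), (5, m)}

P ⋈ Q (natural join on D): {(b, 19, 13, 7), (b, 19, 17, 4), (b, 22, 13, 7), (b, 22, 17, 4), (m, 10, 24, 8), (m, 15, 24, 8), (m, 30, 24, 8), (m, 34, 24, 8), (m, 5, 24, 8), (q, 35, 20, 14), (q, 35, 37, 20), (q, 35, 6, 10), (q, 37, 20, 14), (q, 37, 37, 20), (q, 37, 6, 10)}
Projecting to D, A (6 duplicate(s) eliminated): {(b, 19), (b, 22), (m, 10), (m, 15), (m, 30), (m, 34), (m, 5), (q, 35), (q, 37)}
Selection D ≠ b: {(m, 10), (m, 15), (m, 30), (m, 34), (m, 5), (q, 35), (q, 37)}
Projecting to A, D: {(10, m), (15, m), (30, m), (34, m), (35, q), (37, q), (5, m)}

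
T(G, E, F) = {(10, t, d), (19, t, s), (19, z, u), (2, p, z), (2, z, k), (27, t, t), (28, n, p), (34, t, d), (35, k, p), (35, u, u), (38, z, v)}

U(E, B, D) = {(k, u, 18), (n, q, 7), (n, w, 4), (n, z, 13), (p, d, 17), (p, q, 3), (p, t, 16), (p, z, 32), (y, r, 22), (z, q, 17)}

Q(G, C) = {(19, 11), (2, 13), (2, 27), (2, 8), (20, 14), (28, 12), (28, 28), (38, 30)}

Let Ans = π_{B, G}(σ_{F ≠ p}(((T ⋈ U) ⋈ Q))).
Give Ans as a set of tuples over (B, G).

T ⋈ U (natural join on E): {(19, z, u, q, 17), (2, p, z, d, 17), (2, p, z, q, 3), (2, p, z, t, 16), (2, p, z, z, 32), (2, z, k, q, 17), (28, n, p, q, 7), (28, n, p, w, 4), (28, n, p, z, 13), (35, k, p, u, 18), (38, z, v, q, 17)}
(T ⋈ U) ⋈ Q (natural join on G): {(19, z, u, q, 17, 11), (2, p, z, d, 17, 13), (2, p, z, d, 17, 27), (2, p, z, d, 17, 8), (2, p, z, q, 3, 13), (2, p, z, q, 3, 27), (2, p, z, q, 3, 8), (2, p, z, t, 16, 13), (2, p, z, t, 16, 27), (2, p, z, t, 16, 8), (2, p, z, z, 32, 13), (2, p, z, z, 32, 27), (2, p, z, z, 32, 8), (2, z, k, q, 17, 13), (2, z, k, q, 17, 27), (2, z, k, q, 17, 8), (28, n, p, q, 7, 12), (28, n, p, q, 7, 28), (28, n, p, w, 4, 12), (28, n, p, w, 4, 28), (28, n, p, z, 13, 12), (28, n, p, z, 13, 28), (38, z, v, q, 17, 30)}
σ[F ≠ p]: keep tuples satisfying F ≠ p → {(19, z, u, q, 17, 11), (2, p, z, d, 17, 13), (2, p, z, d, 17, 27), (2, p, z, d, 17, 8), (2, p, z, q, 3, 13), (2, p, z, q, 3, 27), (2, p, z, q, 3, 8), (2, p, z, t, 16, 13), (2, p, z, t, 16, 27), (2, p, z, t, 16, 8), (2, p, z, z, 32, 13), (2, p, z, z, 32, 27), (2, p, z, z, 32, 8), (2, z, k, q, 17, 13), (2, z, k, q, 17, 27), (2, z, k, q, 17, 8), (38, z, v, q, 17, 30)}
Projecting to B, G (11 duplicate(s) eliminated): {(d, 2), (q, 19), (q, 2), (q, 38), (t, 2), (z, 2)}

{(d, 2), (q, 19), (q, 2), (q, 38), (t, 2), (z, 2)}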